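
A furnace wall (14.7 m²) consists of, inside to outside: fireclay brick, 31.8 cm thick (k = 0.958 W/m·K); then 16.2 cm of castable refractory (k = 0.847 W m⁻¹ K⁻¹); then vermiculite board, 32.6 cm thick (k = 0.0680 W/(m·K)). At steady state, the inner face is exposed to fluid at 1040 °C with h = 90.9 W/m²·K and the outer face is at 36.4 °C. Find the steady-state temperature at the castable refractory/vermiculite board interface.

T = 939 °C

Series thermal resistances, inner to outer:
  R_conv,in = 1/(hA) = 1/(90.9·14.7) = 7.484×10^-4 K/W
  R_fireclay brick = L/(kA) = 0.318/(0.958·14.7) = 0.02258 K/W
  R_castable refractory = L/(kA) = 0.162/(0.847·14.7) = 0.01301 K/W
  R_vermiculite board = L/(kA) = 0.326/(0.0680·14.7) = 0.3261 K/W
ΣR = 7.484×10^-4 + 0.02258 + 0.01301 + 0.3261 = 0.3624 K/W
Q = ΔT/ΣR = (1040 °C − 36.4 °C)/0.3624 = 2769 W
From the inner boundary to the castable refractory/vermiculite board interface, ΣR_partial = 0.03634 K/W.
T_interface = T_in − Q·ΣR_partial = 1040 °C − (2769)(0.03634) = 939 °C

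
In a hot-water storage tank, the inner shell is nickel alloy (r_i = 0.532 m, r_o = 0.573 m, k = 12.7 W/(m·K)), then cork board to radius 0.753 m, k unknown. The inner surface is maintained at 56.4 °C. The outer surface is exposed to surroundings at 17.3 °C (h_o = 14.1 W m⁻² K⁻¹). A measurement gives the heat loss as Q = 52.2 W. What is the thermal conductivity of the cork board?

ΣR = ΔT/Q = |56.4 − 17.3|/52.2 = 0.7490 K/W
Known resistances:
  R_nickel alloy = (1/0.532 − 1/0.573)/(4πk) = 0.1345/(4π·12.7) = 8.428×10^-4 K/W
  R_conv,out = 1/(4πr²h) = 1/(4π·0.753²·14.1) = 0.009954 K/W
R_cork board = ΣR − ΣR_known = 0.7490 − 0.01080 = 0.7382 K/W
(1/r₁−1/r₂)/(4πk) = 0.7382 ⇒ k = 0.4172/(4π·0.7382) = 0.0450 W/m·K

k = 0.0450 W/m·K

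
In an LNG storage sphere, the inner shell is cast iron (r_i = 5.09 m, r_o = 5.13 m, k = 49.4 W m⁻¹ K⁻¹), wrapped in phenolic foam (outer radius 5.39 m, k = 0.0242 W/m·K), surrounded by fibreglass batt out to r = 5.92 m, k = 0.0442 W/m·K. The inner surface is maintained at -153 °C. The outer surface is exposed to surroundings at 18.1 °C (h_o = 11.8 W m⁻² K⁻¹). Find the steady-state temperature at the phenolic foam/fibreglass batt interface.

T = -66.3 °C

Resistance network (inner→outer):
  R_cast iron = (1/5.09 − 1/5.13)/(4πk) = 0.001532/(4π·49.4) = 2.468×10^-6 K/W
  R_phenolic foam = (1/5.13 − 1/5.39)/(4πk) = 0.009403/(4π·0.0242) = 0.03092 K/W
  R_fibreglass batt = (1/5.39 − 1/5.92)/(4πk) = 0.01661/(4π·0.0442) = 0.02990 K/W
  R_conv,out = 1/(4πr²h) = 1/(4π·5.92²·11.8) = 1.924×10^-4 K/W
ΣR = 2.468×10^-6 + 0.03092 + 0.02990 + 1.924×10^-4 = 0.06101 K/W
Q = ΔT/ΣR = (-153 °C − 18.1 °C)/0.06101 = -2804 W
From the inner boundary to the phenolic foam/fibreglass batt interface, ΣR_partial = 0.03092 K/W.
T_interface = T_in − Q·ΣR_partial = -153 °C − (-2804)(0.03092) = -66.3 °C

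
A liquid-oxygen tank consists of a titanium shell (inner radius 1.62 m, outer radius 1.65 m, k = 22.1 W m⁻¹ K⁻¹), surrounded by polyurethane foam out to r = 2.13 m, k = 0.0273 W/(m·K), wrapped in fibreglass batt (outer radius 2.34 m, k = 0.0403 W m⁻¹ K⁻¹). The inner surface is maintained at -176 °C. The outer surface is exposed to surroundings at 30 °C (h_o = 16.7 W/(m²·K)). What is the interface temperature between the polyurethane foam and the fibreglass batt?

Treat each layer as a resistance in series:
  R_titanium = (1/1.62 − 1/1.65)/(4πk) = 0.01122/(4π·22.1) = 4.041×10^-5 K/W
  R_polyurethane foam = (1/1.65 − 1/2.13)/(4πk) = 0.1366/(4π·0.0273) = 0.3981 K/W
  R_fibreglass batt = (1/2.13 − 1/2.34)/(4πk) = 0.04213/(4π·0.0403) = 0.08320 K/W
  R_conv,out = 1/(4πr²h) = 1/(4π·2.34²·16.7) = 8.702×10^-4 K/W
ΣR = 4.041×10^-5 + 0.3981 + 0.08320 + 8.702×10^-4 = 0.4822 K/W
Q = ΔT/ΣR = (-176 °C − 30 °C)/0.4822 = -427.2 W
From the inner boundary to the polyurethane foam/fibreglass batt interface, ΣR_partial = 0.3981 K/W.
T_interface = T_in − Q·ΣR_partial = -176 °C − (-427.2)(0.3981) = -5.9 °C

T = -5.9 °C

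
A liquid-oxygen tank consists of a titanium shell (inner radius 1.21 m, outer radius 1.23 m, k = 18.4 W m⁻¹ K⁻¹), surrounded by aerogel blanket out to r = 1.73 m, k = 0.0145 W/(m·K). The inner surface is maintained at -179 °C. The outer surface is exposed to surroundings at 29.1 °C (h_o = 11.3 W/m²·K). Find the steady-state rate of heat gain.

Series thermal resistances, inner to outer:
  R_titanium = (1/1.21 − 1/1.23)/(4πk) = 0.01344/(4π·18.4) = 5.812×10^-5 K/W
  R_aerogel blanket = (1/1.23 − 1/1.73)/(4πk) = 0.2350/(4π·0.0145) = 1.290 K/W
  R_conv,out = 1/(4πr²h) = 1/(4π·1.73²·11.3) = 0.002353 K/W
ΣR = 5.812×10^-5 + 1.290 + 0.002353 = 1.292 K/W
Q = ΔT/ΣR = (-179 °C − 29.1 °C)/1.292 = -161 W
(Negative Q ⇒ heat flows inward; heat gain = 161 W.)

Q = 161 W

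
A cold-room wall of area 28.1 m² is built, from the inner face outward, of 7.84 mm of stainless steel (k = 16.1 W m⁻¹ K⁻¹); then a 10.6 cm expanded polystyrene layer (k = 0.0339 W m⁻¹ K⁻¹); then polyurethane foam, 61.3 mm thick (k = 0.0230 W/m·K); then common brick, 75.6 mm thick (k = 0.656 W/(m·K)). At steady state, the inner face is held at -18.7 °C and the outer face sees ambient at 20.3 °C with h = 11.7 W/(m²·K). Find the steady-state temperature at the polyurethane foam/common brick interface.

T = 19.0 °C

Series thermal resistances, inner to outer:
  R_stainless steel = L/(kA) = 0.00784/(16.1·28.1) = 1.733×10^-5 K/W
  R_expanded polystyrene = L/(kA) = 0.106/(0.0339·28.1) = 0.1113 K/W
  R_polyurethane foam = L/(kA) = 0.0613/(0.0230·28.1) = 0.09485 K/W
  R_common brick = L/(kA) = 0.0756/(0.656·28.1) = 0.004101 K/W
  R_conv,out = 1/(hA) = 1/(11.7·28.1) = 0.003042 K/W
ΣR = 1.733×10^-5 + 0.1113 + 0.09485 + 0.004101 + 0.003042 = 0.2133 K/W
Q = ΔT/ΣR = (-18.7 °C − 20.3 °C)/0.2133 = -182.8 W
From the inner boundary to the polyurethane foam/common brick interface, ΣR_partial = 0.2062 K/W.
T_interface = T_in − Q·ΣR_partial = -18.7 °C − (-182.8)(0.2062) = 19.0 °C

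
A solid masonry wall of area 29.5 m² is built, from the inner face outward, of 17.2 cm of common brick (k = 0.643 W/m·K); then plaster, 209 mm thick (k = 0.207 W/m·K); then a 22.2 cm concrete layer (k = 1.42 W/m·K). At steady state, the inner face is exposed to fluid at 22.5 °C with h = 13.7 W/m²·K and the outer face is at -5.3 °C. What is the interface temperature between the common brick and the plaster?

Resistance network (inner→outer):
  R_conv,in = 1/(hA) = 1/(13.7·29.5) = 0.002474 K/W
  R_common brick = L/(kA) = 0.172/(0.643·29.5) = 0.009068 K/W
  R_plaster = L/(kA) = 0.209/(0.207·29.5) = 0.03423 K/W
  R_concrete = L/(kA) = 0.222/(1.42·29.5) = 0.005300 K/W
ΣR = 0.002474 + 0.009068 + 0.03423 + 0.005300 = 0.05107 K/W
Q = ΔT/ΣR = (22.5 °C − -5.3 °C)/0.05107 = 544.4 W
From the inner boundary to the common brick/plaster interface, ΣR_partial = 0.01154 K/W.
T_interface = T_in − Q·ΣR_partial = 22.5 °C − (544.4)(0.01154) = 16.2 °C

T = 16.2 °C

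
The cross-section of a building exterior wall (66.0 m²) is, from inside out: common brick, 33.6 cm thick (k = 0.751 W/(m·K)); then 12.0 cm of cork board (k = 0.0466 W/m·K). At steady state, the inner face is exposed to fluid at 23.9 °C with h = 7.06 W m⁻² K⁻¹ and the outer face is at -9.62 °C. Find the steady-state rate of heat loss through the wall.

Treat each layer as a resistance in series:
  R_conv,in = 1/(hA) = 1/(7.06·66.0) = 0.002146 K/W
  R_common brick = L/(kA) = 0.336/(0.751·66.0) = 0.006779 K/W
  R_cork board = L/(kA) = 0.120/(0.0466·66.0) = 0.03902 K/W
ΣR = 0.002146 + 0.006779 + 0.03902 = 0.04795 K/W
Q = ΔT/ΣR = (23.9 °C − -9.62 °C)/0.04795 = 699 W

Q = 699 W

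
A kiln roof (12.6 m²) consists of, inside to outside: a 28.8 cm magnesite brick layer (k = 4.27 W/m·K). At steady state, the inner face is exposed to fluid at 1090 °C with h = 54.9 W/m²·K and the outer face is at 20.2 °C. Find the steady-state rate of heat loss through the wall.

Q = 157 kW

Resistance network (inner→outer):
  R_conv,in = 1/(hA) = 1/(54.9·12.6) = 0.001446 K/W
  R_magnesite brick = L/(kA) = 0.288/(4.27·12.6) = 0.005353 K/W
ΣR = 0.001446 + 0.005353 = 0.006799 K/W
Q = ΔT/ΣR = (1090 °C − 20.2 °C)/0.006799 = 1.57×10^5 W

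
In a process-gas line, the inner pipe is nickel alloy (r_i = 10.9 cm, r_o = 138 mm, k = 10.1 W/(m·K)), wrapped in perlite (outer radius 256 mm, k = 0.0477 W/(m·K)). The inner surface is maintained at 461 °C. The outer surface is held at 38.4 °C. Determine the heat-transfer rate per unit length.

Q' = 205 W/m

Resistance network (inner→outer):
  R'_nickel alloy = ln(0.138/0.109)/(2πk) = 0.2359/(2π·10.1) = 0.003717 m·K/W
  R'_perlite = ln(0.256/0.138)/(2πk) = 0.6179/(2π·0.0477) = 2.062 m·K/W
ΣR = 0.003717 + 2.062 = 2.066 m·K/W
Q' = ΔT/ΣR = (461 °C − 38.4 °C)/2.066 = 205 W/m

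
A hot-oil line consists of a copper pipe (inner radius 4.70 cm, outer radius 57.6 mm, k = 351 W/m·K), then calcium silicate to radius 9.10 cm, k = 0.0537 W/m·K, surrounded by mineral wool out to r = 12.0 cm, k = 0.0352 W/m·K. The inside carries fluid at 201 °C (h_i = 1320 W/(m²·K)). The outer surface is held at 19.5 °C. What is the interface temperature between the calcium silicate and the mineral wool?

T = 107 °C

Treat each layer as a resistance in series:
  R'_conv,in = 1/(2πr h) = 1/(2π·0.0470·1320) = 0.002565 m·K/W
  R'_copper = ln(0.0576/0.0470)/(2πk) = 0.2034/(2π·351) = 9.222×10^-5 m·K/W
  R'_calcium silicate = ln(0.0910/0.0576)/(2πk) = 0.4573/(2π·0.0537) = 1.355 m·K/W
  R'_mineral wool = ln(0.120/0.0910)/(2πk) = 0.2766/(2π·0.0352) = 1.251 m·K/W
ΣR = 0.002565 + 9.222×10^-5 + 1.355 + 1.251 = 2.609 m·K/W
Q' = ΔT/ΣR = (201 °C − 19.5 °C)/2.609 = 69.57 W/m
From the inner boundary to the calcium silicate/mineral wool interface, ΣR_partial = 1.358 m·K/W.
T_interface = T_in − Q'·ΣR_partial = 201 °C − (69.57)(1.358) = 107 °C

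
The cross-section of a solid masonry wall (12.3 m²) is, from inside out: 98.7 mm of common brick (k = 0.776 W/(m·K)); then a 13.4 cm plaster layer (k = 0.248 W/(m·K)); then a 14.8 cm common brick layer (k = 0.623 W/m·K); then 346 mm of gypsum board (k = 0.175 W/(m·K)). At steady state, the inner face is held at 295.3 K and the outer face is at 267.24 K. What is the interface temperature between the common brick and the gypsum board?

Series thermal resistances, inner to outer:
  R_common brick = L/(kA) = 0.0987/(0.776·12.3) = 0.01034 K/W
  R_plaster = L/(kA) = 0.134/(0.248·12.3) = 0.04393 K/W
  R_common brick = L/(kA) = 0.148/(0.623·12.3) = 0.01931 K/W
  R_gypsum board = L/(kA) = 0.346/(0.175·12.3) = 0.1607 K/W
ΣR = 0.01034 + 0.04393 + 0.01931 + 0.1607 = 0.2343 K/W
Q = ΔT/ΣR = (295.3 K − 267.24 K)/0.2343 = 119.8 W
From the inner boundary to the common brick/gypsum board interface, ΣR_partial = 0.07358 K/W.
T_interface = T_in − Q·ΣR_partial = 295.3 K − (119.8)(0.07358) = 286.5 K

T = 286.5 K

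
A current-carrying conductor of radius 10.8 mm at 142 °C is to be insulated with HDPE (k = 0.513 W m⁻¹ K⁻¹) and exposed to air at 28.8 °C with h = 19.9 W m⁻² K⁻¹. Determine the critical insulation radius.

For a cylinder, r_cr = k_ins/h = 0.513/19.9 = 0.0258 m = 2.58 cm

r_cr = 2.58 cm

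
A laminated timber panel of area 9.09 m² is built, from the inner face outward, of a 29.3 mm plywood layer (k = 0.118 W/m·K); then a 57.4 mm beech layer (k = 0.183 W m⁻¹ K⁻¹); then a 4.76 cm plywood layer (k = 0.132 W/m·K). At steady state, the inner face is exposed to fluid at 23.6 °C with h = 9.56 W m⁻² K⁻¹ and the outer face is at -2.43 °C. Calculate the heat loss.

Q = 230 W

Treat each layer as a resistance in series:
  R_conv,in = 1/(hA) = 1/(9.56·9.09) = 0.01151 K/W
  R_plywood = L/(kA) = 0.0293/(0.118·9.09) = 0.02732 K/W
  R_beech = L/(kA) = 0.0574/(0.183·9.09) = 0.03451 K/W
  R_plywood = L/(kA) = 0.0476/(0.132·9.09) = 0.03967 K/W
ΣR = 0.01151 + 0.02732 + 0.03451 + 0.03967 = 0.1130 K/W
Q = ΔT/ΣR = (23.6 °C − -2.43 °C)/0.1130 = 230 W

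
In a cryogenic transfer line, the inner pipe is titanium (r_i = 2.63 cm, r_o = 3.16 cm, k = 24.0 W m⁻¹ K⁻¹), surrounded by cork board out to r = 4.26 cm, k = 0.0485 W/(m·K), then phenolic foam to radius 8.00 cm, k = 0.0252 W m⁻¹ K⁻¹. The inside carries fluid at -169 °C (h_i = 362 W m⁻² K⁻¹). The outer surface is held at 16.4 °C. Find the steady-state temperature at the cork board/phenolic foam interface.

Resistance network (inner→outer):
  R'_conv,in = 1/(2πr h) = 1/(2π·0.0263·362) = 0.01672 m·K/W
  R'_titanium = ln(0.0316/0.0263)/(2πk) = 0.1836/(2π·24.0) = 0.001217 m·K/W
  R'_cork board = ln(0.0426/0.0316)/(2πk) = 0.2987/(2π·0.0485) = 0.9802 m·K/W
  R'_phenolic foam = ln(0.0800/0.0426)/(2πk) = 0.6302/(2π·0.0252) = 3.980 m·K/W
ΣR = 0.01672 + 0.001217 + 0.9802 + 3.980 = 4.978 m·K/W
Q' = ΔT/ΣR = (-169 °C − 16.4 °C)/4.978 = -37.24 W/m
From the inner boundary to the cork board/phenolic foam interface, ΣR_partial = 0.9981 m·K/W.
T_interface = T_in − Q'·ΣR_partial = -169 °C − (-37.24)(0.9981) = -132 °C

T = -132 °C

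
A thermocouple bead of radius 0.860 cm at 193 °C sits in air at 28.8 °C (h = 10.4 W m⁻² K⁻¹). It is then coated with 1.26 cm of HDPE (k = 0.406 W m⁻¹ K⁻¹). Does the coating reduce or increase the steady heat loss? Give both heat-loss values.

Critical radius for a sphere: r_cr = 2k/h = 0.0781 m = 7.81 cm.
Outer radius after coating: r₂ = 0.00860 + 0.0126 = 0.02120 m.
Since r₁ < r_cr and r₂ ≤ r_cr, the coating moves toward the maximum at r_cr — heat loss rises.
Bare: R = 1/(4πr₁²h) = 103.5 K/W; Q = 164.2/103.5 = 1.59 W.
Coated: R = R_cond + R_conv = 30.57 K/W; Q = 164.2/30.57 = 5.37 W.

increases: 1.59 → 5.37 W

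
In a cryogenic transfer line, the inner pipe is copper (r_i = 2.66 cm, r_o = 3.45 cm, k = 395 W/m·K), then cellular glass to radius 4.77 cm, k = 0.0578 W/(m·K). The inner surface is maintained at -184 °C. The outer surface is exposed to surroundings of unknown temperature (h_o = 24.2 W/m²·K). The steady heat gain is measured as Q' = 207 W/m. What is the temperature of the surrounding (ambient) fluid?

T_out = 29.2 °C

Sum the resistances:
  R'_copper = ln(0.0345/0.0266)/(2πk) = 0.2600/(2π·395) = 1.048×10^-4 m·K/W
  R'_cellular glass = ln(0.0477/0.0345)/(2πk) = 0.3240/(2π·0.0578) = 0.8921 m·K/W
  R'_conv,out = 1/(2πr h) = 1/(2π·0.0477·24.2) = 0.1379 m·K/W
ΣR = 1.030 m·K/W
ΔT = Q'·ΣR = 207 × 1.030 = 213.2 K
Heat flows inward, so T_out = T_in + ΔT = -184 + 213.2 = 29.2 °C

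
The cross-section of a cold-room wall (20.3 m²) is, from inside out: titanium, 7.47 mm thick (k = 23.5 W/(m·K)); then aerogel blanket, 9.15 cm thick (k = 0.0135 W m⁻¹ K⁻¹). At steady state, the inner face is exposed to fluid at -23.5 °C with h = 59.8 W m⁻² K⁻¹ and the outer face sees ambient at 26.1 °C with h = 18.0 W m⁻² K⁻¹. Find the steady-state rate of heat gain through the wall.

Q = 147 W

Treat each layer as a resistance in series:
  R_conv,in = 1/(hA) = 1/(59.8·20.3) = 8.238×10^-4 K/W
  R_titanium = L/(kA) = 0.00747/(23.5·20.3) = 1.566×10^-5 K/W
  R_aerogel blanket = L/(kA) = 0.0915/(0.0135·20.3) = 0.3339 K/W
  R_conv,out = 1/(hA) = 1/(18.0·20.3) = 0.002737 K/W
ΣR = 8.238×10^-4 + 1.566×10^-5 + 0.3339 + 0.002737 = 0.3375 K/W
Q = ΔT/ΣR = (-23.5 °C − 26.1 °C)/0.3375 = -147 W
(Negative Q ⇒ heat flows inward; heat gain = 147 W.)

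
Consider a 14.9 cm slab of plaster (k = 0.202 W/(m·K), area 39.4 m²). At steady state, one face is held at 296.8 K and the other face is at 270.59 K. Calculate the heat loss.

Q = kA·ΔT/L = 0.202 × 39.4 × |296.8 K − 270.59 K| / 0.149 = 1400 W

Q = 1400 W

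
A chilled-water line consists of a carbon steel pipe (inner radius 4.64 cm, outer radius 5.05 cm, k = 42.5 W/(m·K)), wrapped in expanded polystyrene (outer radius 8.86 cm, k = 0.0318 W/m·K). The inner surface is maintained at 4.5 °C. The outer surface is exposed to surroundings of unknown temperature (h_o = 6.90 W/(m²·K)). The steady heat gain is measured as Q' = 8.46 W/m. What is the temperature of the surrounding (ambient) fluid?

T_out = 30.5 °C

Series resistances:
  R'_carbon steel = ln(0.0505/0.0464)/(2πk) = 0.08467/(2π·42.5) = 3.171×10^-4 m·K/W
  R'_expanded polystyrene = ln(0.0886/0.0505)/(2πk) = 0.5622/(2π·0.0318) = 2.814 m·K/W
  R'_conv,out = 1/(2πr h) = 1/(2π·0.0886·6.90) = 0.2603 m·K/W
ΣR = 3.074 m·K/W
ΔT = Q'·ΣR = 8.46 × 3.074 = 26.01 K
Heat flows inward, so T_out = T_in + ΔT = 4.5 + 26.01 = 30.5 °C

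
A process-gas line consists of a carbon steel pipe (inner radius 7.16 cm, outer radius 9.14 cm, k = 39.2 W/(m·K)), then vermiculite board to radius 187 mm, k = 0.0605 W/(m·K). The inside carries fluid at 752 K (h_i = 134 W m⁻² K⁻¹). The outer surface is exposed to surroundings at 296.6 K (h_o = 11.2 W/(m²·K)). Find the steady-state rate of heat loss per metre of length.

Series thermal resistances, inner to outer:
  R'_conv,in = 1/(2πr h) = 1/(2π·0.0716·134) = 0.01659 m·K/W
  R'_carbon steel = ln(0.0914/0.0716)/(2πk) = 0.2442/(2π·39.2) = 9.913×10^-4 m·K/W
  R'_vermiculite board = ln(0.187/0.0914)/(2πk) = 0.7159/(2π·0.0605) = 1.883 m·K/W
  R'_conv,out = 1/(2πr h) = 1/(2π·0.187·11.2) = 0.07599 m·K/W
ΣR = 0.01659 + 9.913×10^-4 + 1.883 + 0.07599 = 1.977 m·K/W
Q' = ΔT/ΣR = (752 K − 296.6 K)/1.977 = 230 W/m

Q' = 230 W/m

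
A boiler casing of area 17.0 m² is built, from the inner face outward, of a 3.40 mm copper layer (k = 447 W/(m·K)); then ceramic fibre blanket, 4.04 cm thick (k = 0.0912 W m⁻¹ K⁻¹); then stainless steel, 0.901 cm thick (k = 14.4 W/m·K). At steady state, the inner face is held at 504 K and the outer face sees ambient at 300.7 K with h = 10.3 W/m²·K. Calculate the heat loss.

Q = 6390 W

Treat each layer as a resistance in series:
  R_copper = L/(kA) = 0.00340/(447·17.0) = 4.474×10^-7 K/W
  R_ceramic fibre blanket = L/(kA) = 0.0404/(0.0912·17.0) = 0.02606 K/W
  R_stainless steel = L/(kA) = 0.00901/(14.4·17.0) = 3.681×10^-5 K/W
  R_conv,out = 1/(hA) = 1/(10.3·17.0) = 0.005711 K/W
ΣR = 4.474×10^-7 + 0.02606 + 3.681×10^-5 + 0.005711 = 0.03181 K/W
Q = ΔT/ΣR = (504 K − 300.7 K)/0.03181 = 6390 W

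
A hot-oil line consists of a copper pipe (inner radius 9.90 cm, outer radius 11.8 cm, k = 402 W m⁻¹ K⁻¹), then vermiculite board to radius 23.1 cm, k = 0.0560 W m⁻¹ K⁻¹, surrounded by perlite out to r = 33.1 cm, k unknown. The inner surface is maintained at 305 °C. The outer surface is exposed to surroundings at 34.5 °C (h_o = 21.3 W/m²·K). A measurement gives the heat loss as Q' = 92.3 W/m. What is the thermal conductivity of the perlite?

ΣR = ΔT/Q' = |305 − 34.5|/92.3 = 2.931 m·K/W
Known resistances:
  R'_copper = ln(0.118/0.0990)/(2πk) = 0.1756/(2π·402) = 6.951×10^-5 m·K/W
  R'_vermiculite board = ln(0.231/0.118)/(2πk) = 0.6717/(2π·0.0560) = 1.909 m·K/W
  R'_conv,out = 1/(2πr h) = 1/(2π·0.331·21.3) = 0.02257 m·K/W
R_perlite = ΣR − ΣR_known = 2.931 − 1.932 = 0.9990 m·K/W
ln(r₂/r₁)/(2πk) = 0.9990 ⇒ k = 0.3597/(2π·0.9990) = 0.0573 W/m·K

k = 0.0573 W/m·K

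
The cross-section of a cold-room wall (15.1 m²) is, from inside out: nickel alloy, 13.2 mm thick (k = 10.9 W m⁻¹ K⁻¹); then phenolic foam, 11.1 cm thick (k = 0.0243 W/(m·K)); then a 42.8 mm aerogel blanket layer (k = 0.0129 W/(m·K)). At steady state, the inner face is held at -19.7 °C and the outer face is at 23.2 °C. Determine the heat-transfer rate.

Q = 82.1 W

Series thermal resistances, inner to outer:
  R_nickel alloy = L/(kA) = 0.0132/(10.9·15.1) = 8.020×10^-5 K/W
  R_phenolic foam = L/(kA) = 0.111/(0.0243·15.1) = 0.3025 K/W
  R_aerogel blanket = L/(kA) = 0.0428/(0.0129·15.1) = 0.2197 K/W
ΣR = 8.020×10^-5 + 0.3025 + 0.2197 = 0.5223 K/W
Q = ΔT/ΣR = (-19.7 °C − 23.2 °C)/0.5223 = -82.1 W
(Negative Q ⇒ heat flows inward; heat gain = 82.1 W.)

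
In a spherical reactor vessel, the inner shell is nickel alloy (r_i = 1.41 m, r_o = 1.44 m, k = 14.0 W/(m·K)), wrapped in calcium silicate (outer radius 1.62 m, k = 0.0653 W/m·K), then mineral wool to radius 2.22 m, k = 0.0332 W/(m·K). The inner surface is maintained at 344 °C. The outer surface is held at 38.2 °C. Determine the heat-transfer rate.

Q = 619 W

Resistance network (inner→outer):
  R_nickel alloy = (1/1.41 − 1/1.44)/(4πk) = 0.01478/(4π·14.0) = 8.399×10^-5 K/W
  R_calcium silicate = (1/1.44 − 1/1.62)/(4πk) = 0.07716/(4π·0.0653) = 0.09403 K/W
  R_mineral wool = (1/1.62 − 1/2.22)/(4πk) = 0.1668/(4π·0.0332) = 0.3999 K/W
ΣR = 8.399×10^-5 + 0.09403 + 0.3999 = 0.4940 K/W
Q = ΔT/ΣR = (344 °C − 38.2 °C)/0.4940 = 619 W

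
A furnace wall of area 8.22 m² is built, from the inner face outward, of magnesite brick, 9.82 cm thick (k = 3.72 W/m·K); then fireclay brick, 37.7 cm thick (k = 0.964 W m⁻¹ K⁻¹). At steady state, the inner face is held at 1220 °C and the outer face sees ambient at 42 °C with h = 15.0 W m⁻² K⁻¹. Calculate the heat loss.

Q = 20.0 kW

Treat each layer as a resistance in series:
  R_magnesite brick = L/(kA) = 0.0982/(3.72·8.22) = 0.003211 K/W
  R_fireclay brick = L/(kA) = 0.377/(0.964·8.22) = 0.04758 K/W
  R_conv,out = 1/(hA) = 1/(15.0·8.22) = 0.008110 K/W
ΣR = 0.003211 + 0.04758 + 0.008110 = 0.05890 K/W
Q = ΔT/ΣR = (1220 °C − 42 °C)/0.05890 = 20000 W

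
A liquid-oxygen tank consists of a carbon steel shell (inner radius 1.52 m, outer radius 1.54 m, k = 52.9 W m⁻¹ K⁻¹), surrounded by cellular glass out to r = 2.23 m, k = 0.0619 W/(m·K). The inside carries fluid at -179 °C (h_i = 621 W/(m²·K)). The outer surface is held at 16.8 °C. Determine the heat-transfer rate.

Series thermal resistances, inner to outer:
  R_conv,in = 1/(4πr²h) = 1/(4π·1.52²·621) = 5.546×10^-5 K/W
  R_carbon steel = (1/1.52 − 1/1.54)/(4πk) = 0.008544/(4π·52.9) = 1.285×10^-5 K/W
  R_cellular glass = (1/1.54 − 1/2.23)/(4πk) = 0.2009/(4π·0.0619) = 0.2583 K/W
ΣR = 5.546×10^-5 + 1.285×10^-5 + 0.2583 = 0.2584 K/W
Q = ΔT/ΣR = (-179 °C − 16.8 °C)/0.2584 = -758 W
(Negative Q ⇒ heat flows inward; heat gain = 758 W.)

Q = 758 W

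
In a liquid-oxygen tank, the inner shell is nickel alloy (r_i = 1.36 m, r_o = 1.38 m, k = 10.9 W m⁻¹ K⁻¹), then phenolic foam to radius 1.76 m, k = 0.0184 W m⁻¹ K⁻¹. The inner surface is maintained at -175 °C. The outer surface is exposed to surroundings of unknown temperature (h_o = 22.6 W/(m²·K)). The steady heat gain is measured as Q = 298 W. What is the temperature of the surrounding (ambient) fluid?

T_out = 27.0 °C

Sum the resistances:
  R_nickel alloy = (1/1.36 − 1/1.38)/(4πk) = 0.01066/(4π·10.9) = 7.780×10^-5 K/W
  R_phenolic foam = (1/1.38 − 1/1.76)/(4πk) = 0.1565/(4π·0.0184) = 0.6767 K/W
  R_conv,out = 1/(4πr²h) = 1/(4π·1.76²·22.6) = 0.001137 K/W
ΣR = 0.6779 K/W
ΔT = Q·ΣR = 298 × 0.6779 = 202.0 K
Heat flows inward, so T_out = T_in + ΔT = -175 + 202.0 = 27.0 °C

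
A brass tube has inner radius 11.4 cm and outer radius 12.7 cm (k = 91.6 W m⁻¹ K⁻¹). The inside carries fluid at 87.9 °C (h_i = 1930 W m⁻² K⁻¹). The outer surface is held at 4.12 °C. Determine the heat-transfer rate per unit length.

Series thermal resistances, inner to outer:
  R'_conv,in = 1/(2πr h) = 1/(2π·0.114·1930) = 7.234×10^-4 m·K/W
  R'_brass = ln(0.127/0.114)/(2πk) = 0.1080/(2π·91.6) = 1.876×10^-4 m·K/W
ΣR = 7.234×10^-4 + 1.876×10^-4 = 9.110×10^-4 m·K/W
Q' = ΔT/ΣR = (87.9 °C − 4.12 °C)/9.110×10^-4 = 92000 W/m

Q' = 92000 W/m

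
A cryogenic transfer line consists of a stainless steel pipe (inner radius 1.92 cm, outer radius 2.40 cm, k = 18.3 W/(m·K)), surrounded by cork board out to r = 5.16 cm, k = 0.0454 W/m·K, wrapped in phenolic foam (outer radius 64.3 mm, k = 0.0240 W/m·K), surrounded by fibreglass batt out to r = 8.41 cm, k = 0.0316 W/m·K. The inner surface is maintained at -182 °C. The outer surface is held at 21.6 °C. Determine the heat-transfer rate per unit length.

Series thermal resistances, inner to outer:
  R'_stainless steel = ln(0.0240/0.0192)/(2πk) = 0.2231/(2π·18.3) = 0.001941 m·K/W
  R'_cork board = ln(0.0516/0.0240)/(2πk) = 0.7655/(2π·0.0454) = 2.683 m·K/W
  R'_phenolic foam = ln(0.0643/0.0516)/(2πk) = 0.2200/(2π·0.0240) = 1.459 m·K/W
  R'_fibreglass batt = ln(0.0841/0.0643)/(2πk) = 0.2684/(2π·0.0316) = 1.352 m·K/W
ΣR = 0.001941 + 2.683 + 1.459 + 1.352 = 5.496 m·K/W
Q' = ΔT/ΣR = (-182 °C − 21.6 °C)/5.496 = -37.0 W/m
(Negative Q' ⇒ heat flows inward; heat gain = 37.0 W/m.)

Q' = 37.0 W/m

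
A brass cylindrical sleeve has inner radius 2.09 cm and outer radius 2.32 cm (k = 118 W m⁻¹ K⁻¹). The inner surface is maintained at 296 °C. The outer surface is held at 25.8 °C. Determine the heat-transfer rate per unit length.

Q' = 2πk·ΔT/ln(r₂/r₁) = 2π × 118 × 270.2 / ln(0.0232/0.0209) = 1.92×10^6 W/m

Q' = 1920 kW/m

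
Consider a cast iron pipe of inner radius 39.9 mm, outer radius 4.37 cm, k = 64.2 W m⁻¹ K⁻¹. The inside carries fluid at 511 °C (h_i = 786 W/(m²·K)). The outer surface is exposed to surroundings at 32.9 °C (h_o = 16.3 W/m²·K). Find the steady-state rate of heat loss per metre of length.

Treat each layer as a resistance in series:
  R'_conv,in = 1/(2πr h) = 1/(2π·0.0399·786) = 0.005075 m·K/W
  R'_cast iron = ln(0.0437/0.0399)/(2πk) = 0.09097/(2π·64.2) = 2.255×10^-4 m·K/W
  R'_conv,out = 1/(2πr h) = 1/(2π·0.0437·16.3) = 0.2234 m·K/W
ΣR = 0.005075 + 2.255×10^-4 + 0.2234 = 0.2287 m·K/W
Q' = ΔT/ΣR = (511 °C − 32.9 °C)/0.2287 = 2090 W/m

Q' = 2090 W/m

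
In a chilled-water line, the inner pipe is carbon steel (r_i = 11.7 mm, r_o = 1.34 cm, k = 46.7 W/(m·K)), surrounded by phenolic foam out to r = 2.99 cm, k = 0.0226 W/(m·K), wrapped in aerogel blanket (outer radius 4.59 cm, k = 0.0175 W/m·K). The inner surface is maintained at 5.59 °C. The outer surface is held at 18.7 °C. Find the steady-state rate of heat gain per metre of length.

Q' = 1.37 W/m

Treat each layer as a resistance in series:
  R'_carbon steel = ln(0.0134/0.0117)/(2πk) = 0.1357/(2π·46.7) = 4.624×10^-4 m·K/W
  R'_phenolic foam = ln(0.0299/0.0134)/(2πk) = 0.8026/(2π·0.0226) = 5.652 m·K/W
  R'_aerogel blanket = ln(0.0459/0.0299)/(2πk) = 0.4286/(2π·0.0175) = 3.898 m·K/W
ΣR = 4.624×10^-4 + 5.652 + 3.898 = 9.550 m·K/W
Q' = ΔT/ΣR = (5.59 °C − 18.7 °C)/9.550 = -1.37 W/m
(Negative Q' ⇒ heat flows inward; heat gain = 1.37 W/m.)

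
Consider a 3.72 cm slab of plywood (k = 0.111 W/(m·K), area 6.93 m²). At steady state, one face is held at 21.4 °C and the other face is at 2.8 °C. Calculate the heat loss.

Q = kA·ΔT/L = 0.111 × 6.93 × |21.4 °C − 2.8 °C| / 0.0372 = 385 W

Q = 385 W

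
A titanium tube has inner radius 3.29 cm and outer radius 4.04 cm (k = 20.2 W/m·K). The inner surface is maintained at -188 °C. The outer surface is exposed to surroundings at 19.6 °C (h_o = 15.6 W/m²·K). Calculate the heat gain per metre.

Q' = 817 W/m

Series thermal resistances, inner to outer:
  R'_titanium = ln(0.0404/0.0329)/(2πk) = 0.2054/(2π·20.2) = 0.001618 m·K/W
  R'_conv,out = 1/(2πr h) = 1/(2π·0.0404·15.6) = 0.2525 m·K/W
ΣR = 0.001618 + 0.2525 = 0.2541 m·K/W
Q' = ΔT/ΣR = (-188 °C − 19.6 °C)/0.2541 = -817 W/m
(Negative Q' ⇒ heat flows inward; heat gain = 817 W/m.)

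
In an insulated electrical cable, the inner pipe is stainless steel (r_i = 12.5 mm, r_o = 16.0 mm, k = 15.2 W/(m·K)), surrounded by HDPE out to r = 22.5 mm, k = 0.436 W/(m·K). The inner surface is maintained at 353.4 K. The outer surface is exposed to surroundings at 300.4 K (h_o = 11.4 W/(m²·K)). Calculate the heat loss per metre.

Q' = 70.9 W/m

Resistance network (inner→outer):
  R'_stainless steel = ln(0.0160/0.0125)/(2πk) = 0.2469/(2π·15.2) = 0.002585 m·K/W
  R'_HDPE = ln(0.0225/0.0160)/(2πk) = 0.3409/(2π·0.436) = 0.1244 m·K/W
  R'_conv,out = 1/(2πr h) = 1/(2π·0.0225·11.4) = 0.6205 m·K/W
ΣR = 0.002585 + 0.1244 + 0.6205 = 0.7475 m·K/W
Q' = ΔT/ΣR = (353.4 K − 300.4 K)/0.7475 = 70.9 W/m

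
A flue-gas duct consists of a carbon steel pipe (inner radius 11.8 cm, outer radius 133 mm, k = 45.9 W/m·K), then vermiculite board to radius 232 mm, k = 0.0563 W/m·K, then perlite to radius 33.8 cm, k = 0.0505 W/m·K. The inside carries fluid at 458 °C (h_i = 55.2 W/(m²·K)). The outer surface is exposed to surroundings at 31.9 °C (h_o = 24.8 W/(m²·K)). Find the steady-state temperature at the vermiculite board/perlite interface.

Treat each layer as a resistance in series:
  R'_conv,in = 1/(2πr h) = 1/(2π·0.118·55.2) = 0.02443 m·K/W
  R'_carbon steel = ln(0.133/0.118)/(2πk) = 0.1197/(2π·45.9) = 4.149×10^-4 m·K/W
  R'_vermiculite board = ln(0.232/0.133)/(2πk) = 0.5564/(2π·0.0563) = 1.573 m·K/W
  R'_perlite = ln(0.338/0.232)/(2πk) = 0.3763/(2π·0.0505) = 1.186 m·K/W
  R'_conv,out = 1/(2πr h) = 1/(2π·0.338·24.8) = 0.01899 m·K/W
ΣR = 0.02443 + 4.149×10^-4 + 1.573 + 1.186 + 0.01899 = 2.803 m·K/W
Q' = ΔT/ΣR = (458 °C − 31.9 °C)/2.803 = 152.0 W/m
From the inner boundary to the vermiculite board/perlite interface, ΣR_partial = 1.598 m·K/W.
T_interface = T_in − Q'·ΣR_partial = 458 °C − (152.0)(1.598) = 215 °C

T = 215 °C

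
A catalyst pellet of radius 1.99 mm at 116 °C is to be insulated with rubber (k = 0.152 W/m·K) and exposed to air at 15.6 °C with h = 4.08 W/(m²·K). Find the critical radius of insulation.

r_cr = 7.45 cm

For a sphere, r_cr = 2k_ins/h = 2·0.152/4.08 = 0.0745 m = 7.45 cm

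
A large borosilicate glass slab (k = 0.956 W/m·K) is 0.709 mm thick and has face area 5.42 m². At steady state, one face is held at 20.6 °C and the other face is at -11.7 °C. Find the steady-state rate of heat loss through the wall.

Q = 236 kW

Q = kA·ΔT/L = 0.956 × 5.42 × |20.6 °C − -11.7 °C| / 7.09×10^-4 = 2.36×10^5 W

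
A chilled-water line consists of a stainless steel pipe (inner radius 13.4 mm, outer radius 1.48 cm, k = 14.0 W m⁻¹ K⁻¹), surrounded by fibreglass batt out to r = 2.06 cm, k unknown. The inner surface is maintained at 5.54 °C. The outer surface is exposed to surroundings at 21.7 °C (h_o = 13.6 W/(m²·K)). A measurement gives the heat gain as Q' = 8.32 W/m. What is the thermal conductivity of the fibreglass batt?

ΣR = ΔT/Q' = |5.54 − 21.7|/8.32 = 1.942 m·K/W
Known resistances:
  R'_stainless steel = ln(0.0148/0.0134)/(2πk) = 0.09937/(2π·14.0) = 0.001130 m·K/W
  R'_conv,out = 1/(2πr h) = 1/(2π·0.0206·13.6) = 0.5681 m·K/W
R_fibreglass batt = ΣR − ΣR_known = 1.942 − 0.5692 = 1.373 m·K/W
ln(r₂/r₁)/(2πk) = 1.373 ⇒ k = 0.3307/(2π·1.373) = 0.0383 W/m·K

k = 0.0383 W/m·K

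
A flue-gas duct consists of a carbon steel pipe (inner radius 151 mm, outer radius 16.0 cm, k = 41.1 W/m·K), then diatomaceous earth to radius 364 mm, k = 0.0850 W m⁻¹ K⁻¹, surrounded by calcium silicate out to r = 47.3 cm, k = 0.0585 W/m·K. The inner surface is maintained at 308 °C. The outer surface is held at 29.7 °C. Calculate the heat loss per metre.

Treat each layer as a resistance in series:
  R'_carbon steel = ln(0.160/0.151)/(2πk) = 0.05789/(2π·41.1) = 2.242×10^-4 m·K/W
  R'_diatomaceous earth = ln(0.364/0.160)/(2πk) = 0.8220/(2π·0.0850) = 1.539 m·K/W
  R'_calcium silicate = ln(0.473/0.364)/(2πk) = 0.2619/(2π·0.0585) = 0.7126 m·K/W
ΣR = 2.242×10^-4 + 1.539 + 0.7126 = 2.252 m·K/W
Q' = ΔT/ΣR = (308 °C − 29.7 °C)/2.252 = 124 W/m

Q' = 124 W/m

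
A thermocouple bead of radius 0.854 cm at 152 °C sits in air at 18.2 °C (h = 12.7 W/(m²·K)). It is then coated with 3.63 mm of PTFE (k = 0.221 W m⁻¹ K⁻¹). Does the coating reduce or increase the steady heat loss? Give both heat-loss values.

Critical radius for a sphere: r_cr = 2k/h = 0.0348 m = 3.48 cm.
Outer radius after coating: r₂ = 0.00854 + 0.00363 = 0.01217 m.
Since r₁ < r_cr and r₂ ≤ r_cr, the coating moves toward the maximum at r_cr — heat loss rises.
Bare: R = 1/(4πr₁²h) = 85.92 K/W; Q = 133.8/85.92 = 1.56 W.
Coated: R = R_cond + R_conv = 54.88 K/W; Q = 133.8/54.88 = 2.44 W.

increases: 1.56 → 2.44 W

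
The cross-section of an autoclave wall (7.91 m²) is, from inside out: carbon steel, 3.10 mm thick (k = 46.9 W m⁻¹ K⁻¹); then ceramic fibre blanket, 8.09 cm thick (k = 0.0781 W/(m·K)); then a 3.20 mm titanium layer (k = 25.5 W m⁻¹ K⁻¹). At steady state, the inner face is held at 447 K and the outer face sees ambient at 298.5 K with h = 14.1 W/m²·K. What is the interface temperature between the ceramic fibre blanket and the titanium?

Treat each layer as a resistance in series:
  R_carbon steel = L/(kA) = 0.00310/(46.9·7.91) = 8.356×10^-6 K/W
  R_ceramic fibre blanket = L/(kA) = 0.0809/(0.0781·7.91) = 0.1310 K/W
  R_titanium = L/(kA) = 0.00320/(25.5·7.91) = 1.586×10^-5 K/W
  R_conv,out = 1/(hA) = 1/(14.1·7.91) = 0.008966 K/W
ΣR = 8.356×10^-6 + 0.1310 + 1.586×10^-5 + 0.008966 = 0.1400 K/W
Q = ΔT/ΣR = (447 K − 298.5 K)/0.1400 = 1061 W
From the inner boundary to the ceramic fibre blanket/titanium interface, ΣR_partial = 0.1310 K/W.
T_interface = T_in − Q·ΣR_partial = 447 K − (1061)(0.1310) = 308.0 K

T = 308.0 K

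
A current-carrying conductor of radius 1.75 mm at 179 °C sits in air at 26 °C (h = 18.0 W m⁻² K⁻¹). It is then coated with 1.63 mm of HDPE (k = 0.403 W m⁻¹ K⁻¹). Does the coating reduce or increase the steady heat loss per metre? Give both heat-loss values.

increases: 30.3 → 53.2 W/m

Critical radius for a cylinder: r_cr = k/h = 0.0224 m = 2.24 cm.
Outer radius after coating: r₂ = 0.00175 + 0.00163 = 0.00338 m.
Since r₁ < r_cr and r₂ ≤ r_cr, the coating moves toward the maximum at r_cr — heat loss rises.
Bare: R = 1/(2πr₁h) = 5.053 m·K/W; Q = 153/5.053 = 30.3 W/m.
Coated: R = R_cond + R_conv = 2.876 m·K/W; Q = 153/2.876 = 53.2 W/m.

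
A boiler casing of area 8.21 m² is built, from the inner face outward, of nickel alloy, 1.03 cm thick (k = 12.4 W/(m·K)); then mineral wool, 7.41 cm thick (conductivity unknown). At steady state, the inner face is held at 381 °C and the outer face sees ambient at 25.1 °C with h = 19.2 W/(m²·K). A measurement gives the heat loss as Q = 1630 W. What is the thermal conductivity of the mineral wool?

ΣR = ΔT/Q = |381 − 25.1|/1630 = 0.2183 K/W
Known resistances:
  R_nickel alloy = L/(kA) = 0.0103/(12.4·8.21) = 1.012×10^-4 K/W
  R_conv,out = 1/(hA) = 1/(19.2·8.21) = 0.006344 K/W
R_mineral wool = ΣR − ΣR_known = 0.2183 − 0.006445 = 0.2119 K/W
L/(kA) = 0.2119 ⇒ k = 0.0741/(0.2119·8.21) = 0.0426 W/m·K

k = 0.0426 W/m·K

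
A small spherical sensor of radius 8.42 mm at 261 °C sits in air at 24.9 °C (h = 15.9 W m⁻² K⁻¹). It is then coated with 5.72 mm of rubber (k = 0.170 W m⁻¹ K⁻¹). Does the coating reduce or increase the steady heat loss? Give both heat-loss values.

Critical radius for a sphere: r_cr = 2k/h = 0.0214 m = 2.14 cm.
Outer radius after coating: r₂ = 0.00842 + 0.00572 = 0.01414 m.
Since r₁ < r_cr and r₂ ≤ r_cr, the coating moves toward the maximum at r_cr — heat loss rises.
Bare: R = 1/(4πr₁²h) = 70.59 K/W; Q = 236.1/70.59 = 3.34 W.
Coated: R = R_cond + R_conv = 47.52 K/W; Q = 236.1/47.52 = 4.97 W.

increases: 3.34 → 4.97 W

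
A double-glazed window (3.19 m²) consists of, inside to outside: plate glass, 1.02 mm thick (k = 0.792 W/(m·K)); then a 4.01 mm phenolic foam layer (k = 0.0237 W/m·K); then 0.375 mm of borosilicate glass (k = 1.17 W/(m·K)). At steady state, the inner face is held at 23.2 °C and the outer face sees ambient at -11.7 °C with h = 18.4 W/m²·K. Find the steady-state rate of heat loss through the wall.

Resistance network (inner→outer):
  R_plate glass = L/(kA) = 0.00102/(0.792·3.19) = 4.037×10^-4 K/W
  R_phenolic foam = L/(kA) = 0.00401/(0.0237·3.19) = 0.05304 K/W
  R_borosilicate glass = L/(kA) = 3.75×10^-4/(1.17·3.19) = 1.005×10^-4 K/W
  R_conv,out = 1/(hA) = 1/(18.4·3.19) = 0.01704 K/W
ΣR = 4.037×10^-4 + 0.05304 + 1.005×10^-4 + 0.01704 = 0.07058 K/W
Q = ΔT/ΣR = (23.2 °C − -11.7 °C)/0.07058 = 494 W

Q = 494 W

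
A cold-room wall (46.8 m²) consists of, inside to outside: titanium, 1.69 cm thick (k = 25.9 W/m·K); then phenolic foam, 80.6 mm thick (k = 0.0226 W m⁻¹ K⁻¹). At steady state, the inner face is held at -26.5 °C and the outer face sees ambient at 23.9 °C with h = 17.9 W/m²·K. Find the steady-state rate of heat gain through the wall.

Q = 651 W

Resistance network (inner→outer):
  R_titanium = L/(kA) = 0.0169/(25.9·46.8) = 1.394×10^-5 K/W
  R_phenolic foam = L/(kA) = 0.0806/(0.0226·46.8) = 0.07620 K/W
  R_conv,out = 1/(hA) = 1/(17.9·46.8) = 0.001194 K/W
ΣR = 1.394×10^-5 + 0.07620 + 0.001194 = 0.07741 K/W
Q = ΔT/ΣR = (-26.5 °C − 23.9 °C)/0.07741 = -651 W
(Negative Q ⇒ heat flows inward; heat gain = 651 W.)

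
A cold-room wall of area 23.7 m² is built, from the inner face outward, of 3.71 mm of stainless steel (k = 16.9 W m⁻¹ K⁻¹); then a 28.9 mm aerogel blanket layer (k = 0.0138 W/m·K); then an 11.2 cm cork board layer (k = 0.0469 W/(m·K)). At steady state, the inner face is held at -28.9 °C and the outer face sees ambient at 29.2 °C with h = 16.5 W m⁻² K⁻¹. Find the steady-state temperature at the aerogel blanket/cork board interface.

Treat each layer as a resistance in series:
  R_stainless steel = L/(kA) = 0.00371/(16.9·23.7) = 9.263×10^-6 K/W
  R_aerogel blanket = L/(kA) = 0.0289/(0.0138·23.7) = 0.08836 K/W
  R_cork board = L/(kA) = 0.112/(0.0469·23.7) = 0.1008 K/W
  R_conv,out = 1/(hA) = 1/(16.5·23.7) = 0.002557 K/W
ΣR = 9.263×10^-6 + 0.08836 + 0.1008 + 0.002557 = 0.1917 K/W
Q = ΔT/ΣR = (-28.9 °C − 29.2 °C)/0.1917 = -303.1 W
From the inner boundary to the aerogel blanket/cork board interface, ΣR_partial = 0.08837 K/W.
T_interface = T_in − Q·ΣR_partial = -28.9 °C − (-303.1)(0.08837) = -2.12 °C

T = -2.12 °C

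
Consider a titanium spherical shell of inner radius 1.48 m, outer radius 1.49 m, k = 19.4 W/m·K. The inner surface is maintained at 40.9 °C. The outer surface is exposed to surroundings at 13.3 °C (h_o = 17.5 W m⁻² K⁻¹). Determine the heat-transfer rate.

Q = 13.4 kW

Resistance network (inner→outer):
  R_titanium = (1/1.48 − 1/1.49)/(4πk) = 0.004535/(4π·19.4) = 1.860×10^-5 K/W
  R_conv,out = 1/(4πr²h) = 1/(4π·1.49²·17.5) = 0.002048 K/W
ΣR = 1.860×10^-5 + 0.002048 = 0.002067 K/W
Q = ΔT/ΣR = (40.9 °C − 13.3 °C)/0.002067 = 13400 W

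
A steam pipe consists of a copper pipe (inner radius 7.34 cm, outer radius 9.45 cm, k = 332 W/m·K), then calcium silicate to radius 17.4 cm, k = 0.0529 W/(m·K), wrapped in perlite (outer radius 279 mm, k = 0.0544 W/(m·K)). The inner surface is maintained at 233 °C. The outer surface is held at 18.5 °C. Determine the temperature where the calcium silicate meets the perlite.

T = 111 °C

Treat each layer as a resistance in series:
  R'_copper = ln(0.0945/0.0734)/(2πk) = 0.2527/(2π·332) = 1.211×10^-4 m·K/W
  R'_calcium silicate = ln(0.174/0.0945)/(2πk) = 0.6105/(2π·0.0529) = 1.837 m·K/W
  R'_perlite = ln(0.279/0.174)/(2πk) = 0.4722/(2π·0.0544) = 1.381 m·K/W
ΣR = 1.211×10^-4 + 1.837 + 1.381 = 3.218 m·K/W
Q' = ΔT/ΣR = (233 °C − 18.5 °C)/3.218 = 66.66 W/m
From the inner boundary to the calcium silicate/perlite interface, ΣR_partial = 1.837 m·K/W.
T_interface = T_in − Q'·ΣR_partial = 233 °C − (66.66)(1.837) = 111 °C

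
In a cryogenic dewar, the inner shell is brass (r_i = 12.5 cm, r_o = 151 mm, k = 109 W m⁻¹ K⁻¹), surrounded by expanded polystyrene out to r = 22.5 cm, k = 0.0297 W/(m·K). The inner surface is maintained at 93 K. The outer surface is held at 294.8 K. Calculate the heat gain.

Series thermal resistances, inner to outer:
  R_brass = (1/0.125 − 1/0.151)/(4πk) = 1.377/(4π·109) = 0.001006 K/W
  R_expanded polystyrene = (1/0.151 − 1/0.225)/(4πk) = 2.178/(4π·0.0297) = 5.836 K/W
ΣR = 0.001006 + 5.836 = 5.837 K/W
Q = ΔT/ΣR = (93 K − 294.8 K)/5.837 = -34.6 W
(Negative Q ⇒ heat flows inward; heat gain = 34.6 W.)

Q = 34.6 W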